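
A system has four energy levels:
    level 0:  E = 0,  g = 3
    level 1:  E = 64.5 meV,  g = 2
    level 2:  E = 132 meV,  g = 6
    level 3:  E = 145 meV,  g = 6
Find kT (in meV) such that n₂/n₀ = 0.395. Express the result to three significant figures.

n₂/n₀ = (g₂/g₀) exp[−(E₂−E₀)/kT] = 0.395.
⇒ (E₂−E₀)/kT = ln((6/3)/0.395) = ln(5.0633) = 1.6220.
kT = 132 meV / 1.6220 = 81.4 meV.

81.4 meV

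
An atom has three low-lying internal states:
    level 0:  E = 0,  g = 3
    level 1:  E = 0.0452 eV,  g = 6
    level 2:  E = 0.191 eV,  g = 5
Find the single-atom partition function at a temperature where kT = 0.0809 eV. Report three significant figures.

Eᵢ/kT = 0, 0.55871, 2.3609.
Z = Σ gᵢe^(−Eᵢ/kT) = 3·e^(−0) + 6·e^(−0.55871) + 5·e^(−2.3609) = 3.0000 + 3.4317 + 0.47168 = 6.9034.

Z = 6.90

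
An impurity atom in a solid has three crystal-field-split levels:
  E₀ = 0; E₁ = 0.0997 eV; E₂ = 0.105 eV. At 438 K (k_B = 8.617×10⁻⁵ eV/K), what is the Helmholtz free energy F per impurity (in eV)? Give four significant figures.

k_BT = 8.617×10⁻⁵ × 438 K = 0.0377425 eV.
Eᵢ/kT = 0, 2.64158, 2.78201.
Z = Σ e^(−Eᵢ/kT) = e^(−0) + e^(−2.64158) + e^(−2.78201) = 1.00000 + 0.0712486 + 0.0619139 = 1.13316.
F = −kT ln Z = −0.0377425 × ln(1.13316) = −0.0377425 × 0.125010 = -0.004718 eV.

-0.004718 eV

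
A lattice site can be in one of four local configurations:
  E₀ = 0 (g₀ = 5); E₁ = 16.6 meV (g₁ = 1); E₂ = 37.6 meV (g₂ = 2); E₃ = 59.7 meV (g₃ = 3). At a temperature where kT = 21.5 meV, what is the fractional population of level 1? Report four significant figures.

Eᵢ/kT = 0, 0.772093, 1.74884, 2.77674.
Z = Σ gᵢe^(−Eᵢ/kT) = 5·e^(−0) + 1·e^(−0.772093) + 2·e^(−1.74884) + 3·e^(−2.77674) = 5.00000 + 0.462045 + 0.347951 + 0.186723 = 5.99672.
P₁ = g₁ e^(−E₁/kT) / Z = 0.462045/5.99672 = 0.07705.

0.07705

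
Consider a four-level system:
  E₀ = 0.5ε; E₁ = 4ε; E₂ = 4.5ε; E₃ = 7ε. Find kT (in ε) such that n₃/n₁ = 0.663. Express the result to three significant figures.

n₃/n₁ = exp[−(E₃−E₁)/kT] = 0.663.
⇒ (E₃−E₁)/kT = ln(1/0.663) = ln(1.5083) = 0.41098.
kT = 3ε / 0.41098 = 7.30 ε.

7.30 ε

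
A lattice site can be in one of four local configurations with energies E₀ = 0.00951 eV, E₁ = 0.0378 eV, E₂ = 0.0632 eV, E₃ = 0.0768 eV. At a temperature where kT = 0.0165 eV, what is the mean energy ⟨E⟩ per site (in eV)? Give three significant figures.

0.0162 eV

Eᵢ/kT = 0.57636, 2.2909, 3.8303, 4.6545.
Z = Σ e^(−Eᵢ/kT) = e^(−0.57636) + e^(−2.2909) + e^(−3.8303) + e^(−4.6545) = 0.56194 + 0.10118 + 0.021703 + 0.0095187 = 0.69434.
⟨E⟩ = Σ Eᵢ e^(−Eᵢ/kT) / Z = (0.00951·0.56194 + 0.0378·0.10118 + 0.0632·0.021703 + 0.0768·0.0095187) / 0.69434 = 0.0162 eV.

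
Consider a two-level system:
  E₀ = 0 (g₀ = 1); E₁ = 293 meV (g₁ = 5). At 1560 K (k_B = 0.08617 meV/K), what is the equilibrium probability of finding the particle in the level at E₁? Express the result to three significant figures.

0.361

k_BT = 0.08617 × 1560 K = 134.43 meV.
Eᵢ/kT = 0, 2.1796.
Z = Σ gᵢe^(−Eᵢ/kT) = 1·e^(−0) + 5·e^(−2.1796) = 1.0000 + 0.56543 = 1.5654.
P₁ = g₁ e^(−E₁/kT) / Z = 0.56543/1.5654 = 0.361.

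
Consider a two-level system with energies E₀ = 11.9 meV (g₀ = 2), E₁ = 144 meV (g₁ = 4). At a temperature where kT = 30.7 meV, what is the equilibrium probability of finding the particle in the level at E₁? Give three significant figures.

0.0263

Eᵢ/kT = 0.38762, 4.6906.
Z = Σ gᵢe^(−Eᵢ/kT) = 2·e^(−0.38762) + 4·e^(−4.6906) = 1.3573 + 0.036725 = 1.3940.
P₁ = g₁ e^(−E₁/kT) / Z = 0.036725/1.3940 = 0.0263.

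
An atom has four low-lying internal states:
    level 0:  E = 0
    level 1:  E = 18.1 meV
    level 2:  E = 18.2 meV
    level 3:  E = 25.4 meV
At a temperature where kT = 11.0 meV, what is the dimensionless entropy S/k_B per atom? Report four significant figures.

0.9762

Eᵢ/kT = 0, 1.64545, 1.65455, 2.30909.
Z = Σ e^(−Eᵢ/kT) = e^(−0) + e^(−1.64545) + e^(−1.65455) + e^(−2.30909) = 1.00000 + 0.192926 + 0.191178 + 0.0993516 = 1.48346.
⟨E⟩ = Σ EᵢPᵢ = 6.40053 meV.
S/k_B = ln Z + ⟨E⟩/kT = ln(1.48346) + 6.40053/11.0 = 0.394377 + 0.581866 = 0.9762.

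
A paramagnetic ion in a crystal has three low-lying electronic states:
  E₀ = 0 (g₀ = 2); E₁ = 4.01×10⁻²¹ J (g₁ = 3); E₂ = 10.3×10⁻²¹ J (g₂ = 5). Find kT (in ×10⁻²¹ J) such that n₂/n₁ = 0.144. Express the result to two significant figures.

2.6 ×10⁻²¹ J

n₂/n₁ = (g₂/g₁) exp[−(E₂−E₁)/kT] = 0.144.
⇒ (E₂−E₁)/kT = ln((5/3)/0.144) = ln(11.57) = 2.448.
kT = 6.29 ×10⁻²¹ J / 2.448 = 2.6 ×10⁻²¹ J.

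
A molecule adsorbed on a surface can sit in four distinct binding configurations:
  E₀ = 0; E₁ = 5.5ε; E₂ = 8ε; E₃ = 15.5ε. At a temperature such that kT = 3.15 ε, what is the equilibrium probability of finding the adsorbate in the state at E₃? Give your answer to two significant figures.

0.0058

Eᵢ/kT = 0, 1.746, 2.540, 4.921.
Z = Σ e^(−Eᵢ/kT) = e^(−0) + e^(−1.746) + e^(−2.540) + e^(−4.921) = 1.000 + 0.1745 + 0.07887 + 0.007292 = 1.261.
P₃ = e^(−E₃/kT) / Z = 0.007292/1.261 = 0.0058.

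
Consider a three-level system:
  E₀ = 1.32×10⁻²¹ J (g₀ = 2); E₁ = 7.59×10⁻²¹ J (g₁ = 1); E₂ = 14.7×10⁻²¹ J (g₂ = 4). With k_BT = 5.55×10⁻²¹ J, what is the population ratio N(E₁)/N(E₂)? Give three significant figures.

0.900

n₁/n₂ = (g₁/g₂) exp[−(E₁−E₂)/kT] = (1/4) × exp(−(-7.11 ×10⁻²¹ J)/(5.55 ×10⁻²¹ J)) = (1/4) × exp(1.2811) = 0.900.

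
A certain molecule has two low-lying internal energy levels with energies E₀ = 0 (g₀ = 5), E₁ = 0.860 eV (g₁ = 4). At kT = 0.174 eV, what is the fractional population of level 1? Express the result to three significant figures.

0.00568

Eᵢ/kT = 0, 4.9425.
Z = Σ gᵢe^(−Eᵢ/kT) = 5·e^(−0) + 4·e^(−4.9425) = 5.0000 + 0.028547 = 5.0285.
P₁ = g₁ e^(−E₁/kT) / Z = 0.028547/5.0285 = 0.00568.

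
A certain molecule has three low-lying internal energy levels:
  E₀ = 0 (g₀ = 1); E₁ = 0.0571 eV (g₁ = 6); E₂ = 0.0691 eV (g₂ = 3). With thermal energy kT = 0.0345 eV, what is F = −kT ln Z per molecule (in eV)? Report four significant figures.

-0.03231 eV

Eᵢ/kT = 0, 1.65507, 2.00290.
Z = Σ gᵢe^(−Eᵢ/kT) = 1·e^(−0) + 6·e^(−1.65507) + 3·e^(−2.00290) = 1.00000 + 1.14647 + 0.404830 = 2.55130.
F = −kT ln Z = −0.0345 × ln(2.55130) = −0.0345 × 0.936603 = -0.03231 eV.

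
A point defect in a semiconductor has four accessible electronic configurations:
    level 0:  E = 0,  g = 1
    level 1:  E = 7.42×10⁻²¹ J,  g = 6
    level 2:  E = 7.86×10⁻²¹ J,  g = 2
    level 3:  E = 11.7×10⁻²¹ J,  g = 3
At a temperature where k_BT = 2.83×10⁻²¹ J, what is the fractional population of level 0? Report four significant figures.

Eᵢ/kT = 0, 2.62191, 2.77739, 4.13428.
Z = Σ gᵢe^(−Eᵢ/kT) = 1·e^(−0) + 6·e^(−2.62191) + 2·e^(−2.77739) + 3·e^(−4.13428) = 1.00000 + 0.435984 + 0.124401 + 0.0480426 = 1.60843.
P₀ = g₀ e^(−E₀/kT) / Z = 1.00000/1.60843 = 0.6217.

0.6217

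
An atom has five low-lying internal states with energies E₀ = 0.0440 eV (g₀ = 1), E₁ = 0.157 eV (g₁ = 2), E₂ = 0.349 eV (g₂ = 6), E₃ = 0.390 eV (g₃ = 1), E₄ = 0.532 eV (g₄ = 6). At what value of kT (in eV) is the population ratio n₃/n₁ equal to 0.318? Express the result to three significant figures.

0.515 eV

n₃/n₁ = (g₃/g₁) exp[−(E₃−E₁)/kT] = 0.318.
⇒ (E₃−E₁)/kT = ln((1/2)/0.318) = ln(1.5723) = 0.45254.
kT = 0.233 eV / 0.45254 = 0.515 eV.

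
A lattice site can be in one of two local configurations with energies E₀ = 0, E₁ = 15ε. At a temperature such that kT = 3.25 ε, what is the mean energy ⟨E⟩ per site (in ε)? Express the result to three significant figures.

0.147 ε

Eᵢ/kT = 0, 4.6154.
Z = Σ e^(−Eᵢ/kT) = e^(−0) + e^(−4.6154) = 1.0000 + 0.0098982 = 1.0099.
⟨E⟩ = Σ Eᵢ e^(−Eᵢ/kT) / Z = (0·1.0000 + 15·0.0098982) / 1.0099 = 0.147 ε.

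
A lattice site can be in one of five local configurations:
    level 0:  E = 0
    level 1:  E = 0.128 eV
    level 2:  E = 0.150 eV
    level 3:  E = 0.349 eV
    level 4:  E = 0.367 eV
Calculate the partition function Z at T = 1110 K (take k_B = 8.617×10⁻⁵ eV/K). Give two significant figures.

Z = 1.5

k_BT = 8.617×10⁻⁵ × 1110 K = 0.09565 eV.
Eᵢ/kT = 0, 1.338, 1.568, 3.649, 3.837.
Z = Σ e^(−Eᵢ/kT) = e^(−0) + e^(−1.338) + e^(−1.568) + e^(−3.649) + e^(−3.837) = 1.000 + 0.2624 + 0.2085 + 0.02602 + 0.02156 = 1.518.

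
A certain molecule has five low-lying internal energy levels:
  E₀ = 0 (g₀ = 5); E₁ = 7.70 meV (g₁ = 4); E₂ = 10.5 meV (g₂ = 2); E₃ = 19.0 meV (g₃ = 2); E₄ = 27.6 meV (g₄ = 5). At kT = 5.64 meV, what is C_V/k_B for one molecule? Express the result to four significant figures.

Eᵢ/kT = 0, 1.36525, 1.86170, 3.36879, 4.89362.
Z = Σ gᵢe^(−Eᵢ/kT) = 5·e^(−0) + 4·e^(−1.36525) + 2·e^(−1.86170) + 2·e^(−3.36879) + 5·e^(−4.89362) = 5.00000 + 1.02127 + 0.310816 + 0.0688625 + 0.0374712 = 6.43842.
⟨E⟩ = 2.09212 meV, ⟨E²⟩ = 23.0215 meV².
C_V/k_B = (⟨E²⟩ − ⟨E⟩²)/(kT)² = (23.0215 − 4.37697)/31.8096 = 0.5861.

0.5861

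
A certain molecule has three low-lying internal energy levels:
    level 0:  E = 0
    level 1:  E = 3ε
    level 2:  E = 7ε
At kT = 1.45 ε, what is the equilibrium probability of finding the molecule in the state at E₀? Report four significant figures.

0.8816

Eᵢ/kT = 0, 2.06897, 4.82759.
Z = Σ e^(−Eᵢ/kT) = e^(−0) + e^(−2.06897) + e^(−4.82759) = 1.00000 + 0.126316 + 0.00800579 = 1.13432.
P₀ = e^(−E₀/kT) / Z = 1.00000/1.13432 = 0.8816.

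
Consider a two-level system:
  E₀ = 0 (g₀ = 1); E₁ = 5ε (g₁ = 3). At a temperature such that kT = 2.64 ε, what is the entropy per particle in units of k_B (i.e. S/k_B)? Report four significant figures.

Eᵢ/kT = 0, 1.89394.
Z = Σ gᵢe^(−Eᵢ/kT) = 1·e^(−0) + 3·e^(−1.89394) = 1.00000 + 0.451433 = 1.45143.
⟨E⟩ = Σ EᵢPᵢ = 1.55513 ε.
S/k_B = ln Z + ⟨E⟩/kT = ln(1.45143) + 1.55513/2.64 = 0.372549 + 0.589064 = 0.9616.

0.9616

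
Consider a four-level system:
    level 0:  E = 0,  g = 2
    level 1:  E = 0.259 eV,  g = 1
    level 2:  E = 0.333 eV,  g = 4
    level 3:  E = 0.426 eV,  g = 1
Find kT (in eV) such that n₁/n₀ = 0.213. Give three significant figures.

n₁/n₀ = (g₁/g₀) exp[−(E₁−E₀)/kT] = 0.213.
⇒ (E₁−E₀)/kT = ln((1/2)/0.213) = ln(2.3474) = 0.85331.
kT = 0.259 eV / 0.85331 = 0.304 eV.

0.304 eV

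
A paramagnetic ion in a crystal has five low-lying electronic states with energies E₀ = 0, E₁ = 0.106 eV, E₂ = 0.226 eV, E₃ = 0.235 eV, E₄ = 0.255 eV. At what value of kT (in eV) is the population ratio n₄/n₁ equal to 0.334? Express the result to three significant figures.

n₄/n₁ = exp[−(E₄−E₁)/kT] = 0.334.
⇒ (E₄−E₁)/kT = ln(1/0.334) = ln(2.9940) = 1.0966.
kT = 0.149 eV / 1.0966 = 0.136 eV.

0.136 eV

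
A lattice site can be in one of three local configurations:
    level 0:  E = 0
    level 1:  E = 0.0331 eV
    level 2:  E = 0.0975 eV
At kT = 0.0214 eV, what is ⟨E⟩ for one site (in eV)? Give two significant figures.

Eᵢ/kT = 0, 1.547, 4.556.
Z = Σ e^(−Eᵢ/kT) = e^(−0) + e^(−1.547) + e^(−4.556) = 1.000 + 0.2129 + 0.01050 = 1.223.
⟨E⟩ = Σ Eᵢ e^(−Eᵢ/kT) / Z = (0·1.000 + 0.0331·0.2129 + 0.0975·0.01050) / 1.223 = 0.0066 eV.

0.0066 eV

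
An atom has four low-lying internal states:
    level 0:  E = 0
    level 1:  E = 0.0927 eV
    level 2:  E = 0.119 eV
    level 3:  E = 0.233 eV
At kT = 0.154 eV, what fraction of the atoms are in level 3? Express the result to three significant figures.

0.0988

Eᵢ/kT = 0, 0.60195, 0.77273, 1.5130.
Z = Σ e^(−Eᵢ/kT) = e^(−0) + e^(−0.60195) + e^(−0.77273) + e^(−1.5130) = 1.0000 + 0.54774 + 0.46175 + 0.22025 = 2.2297.
P₃ = e^(−E₃/kT) / Z = 0.22025/2.2297 = 0.0988.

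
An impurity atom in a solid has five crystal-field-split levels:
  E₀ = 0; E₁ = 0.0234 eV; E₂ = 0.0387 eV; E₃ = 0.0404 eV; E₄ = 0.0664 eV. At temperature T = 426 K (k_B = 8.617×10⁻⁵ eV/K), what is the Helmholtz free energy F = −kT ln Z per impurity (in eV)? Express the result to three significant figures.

-0.0317 eV

k_BT = 8.617×10⁻⁵ × 426 K = 0.036708 eV.
Eᵢ/kT = 0, 0.63746, 1.0543, 1.1006, 1.8089.
Z = Σ e^(−Eᵢ/kT) = e^(−0) + e^(−0.63746) + e^(−1.0543) + e^(−1.1006) + e^(−1.8089) = 1.0000 + 0.52863 + 0.34844 + 0.33267 + 0.16383 = 2.3736.
F = −kT ln Z = −0.036708 × ln(2.3736) = −0.036708 × 0.86441 = -0.0317 eV.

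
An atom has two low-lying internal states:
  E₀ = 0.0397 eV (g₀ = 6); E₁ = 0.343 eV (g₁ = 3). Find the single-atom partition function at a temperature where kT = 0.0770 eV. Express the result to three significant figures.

Z = 3.62

Eᵢ/kT = 0.51558, 4.4545.
Z = Σ gᵢe^(−Eᵢ/kT) = 6·e^(−0.51558) + 3·e^(−4.4545) = 3.5829 + 0.034878 = 3.6178.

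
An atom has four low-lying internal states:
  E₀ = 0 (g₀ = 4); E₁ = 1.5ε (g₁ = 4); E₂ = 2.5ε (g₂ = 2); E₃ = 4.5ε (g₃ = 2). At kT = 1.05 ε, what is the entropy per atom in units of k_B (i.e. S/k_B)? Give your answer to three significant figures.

2.02

Eᵢ/kT = 0, 1.4286, 2.3810, 4.2857.
Z = Σ gᵢe^(−Eᵢ/kT) = 4·e^(−0) + 4·e^(−1.4286) + 2·e^(−2.3810) + 2·e^(−4.2857) = 4.0000 + 0.95858 + 0.18492 + 0.027528 = 5.1710.
⟨E⟩ = Σ EᵢPᵢ = 0.39142 ε.
S/k_B = ln Z + ⟨E⟩/kT = ln(5.1710) + 0.39142/1.05 = 1.6431 + 0.37278 = 2.02.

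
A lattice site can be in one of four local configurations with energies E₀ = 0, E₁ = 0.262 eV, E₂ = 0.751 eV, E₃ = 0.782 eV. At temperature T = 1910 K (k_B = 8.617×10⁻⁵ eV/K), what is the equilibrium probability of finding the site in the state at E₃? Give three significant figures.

k_BT = 8.617×10⁻⁵ × 1910 K = 0.16458 eV.
Eᵢ/kT = 0, 1.5919, 4.5631, 4.7515.
Z = Σ e^(−Eᵢ/kT) = e^(−0) + e^(−1.5919) + e^(−4.5631) + e^(−4.7515) = 1.0000 + 0.20354 + 0.010430 + 0.0086387 = 1.2226.
P₃ = e^(−E₃/kT) / Z = 0.0086387/1.2226 = 0.00707.

0.00707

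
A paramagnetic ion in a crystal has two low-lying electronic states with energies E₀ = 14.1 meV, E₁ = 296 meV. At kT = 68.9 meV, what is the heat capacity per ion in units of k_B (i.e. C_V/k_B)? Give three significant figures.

Eᵢ/kT = 0.20464, 4.2961.
Z = Σ e^(−Eᵢ/kT) = e^(−0.20464) + e^(−4.2961) = 0.81494 + 0.013622 = 0.82856.
⟨E⟩ = 18.735 meV, ⟨E²⟩ = 1636.0 meV².
C_V/k_B = (⟨E²⟩ − ⟨E⟩²)/(kT)² = (1636.0 − 351.00)/4747.2 = 0.271.

0.271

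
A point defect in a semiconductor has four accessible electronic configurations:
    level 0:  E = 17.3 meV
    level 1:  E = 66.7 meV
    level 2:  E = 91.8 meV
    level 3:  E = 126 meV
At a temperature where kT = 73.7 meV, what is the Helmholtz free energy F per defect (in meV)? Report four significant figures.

-37.53 meV

Eᵢ/kT = 0.234735, 0.905020, 1.24559, 1.70963.
Z = Σ e^(−Eᵢ/kT) = e^(−0.234735) + e^(−0.905020) + e^(−1.24559) + e^(−1.70963) = 0.790780 + 0.404534 + 0.287771 + 0.180933 = 1.66402.
F = −kT ln Z = −73.7 × ln(1.66402) = −73.7 × 0.509236 = -37.53 meV.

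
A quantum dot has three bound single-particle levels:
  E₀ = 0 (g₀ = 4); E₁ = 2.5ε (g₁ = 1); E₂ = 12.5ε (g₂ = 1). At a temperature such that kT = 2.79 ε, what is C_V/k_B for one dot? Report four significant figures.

Eᵢ/kT = 0, 0.896057, 4.48029.
Z = Σ gᵢe^(−Eᵢ/kT) = 4·e^(−0) + 1·e^(−0.896057) + 1·e^(−4.48029) = 4.00000 + 0.408176 + 0.0113301 = 4.41951.
⟨E⟩ = 0.262940 ε, ⟨E²⟩ = 0.977807 ε².
C_V/k_B = (⟨E²⟩ − ⟨E⟩²)/(kT)² = (0.977807 − 0.0691374)/7.78410 = 0.1167.

0.1167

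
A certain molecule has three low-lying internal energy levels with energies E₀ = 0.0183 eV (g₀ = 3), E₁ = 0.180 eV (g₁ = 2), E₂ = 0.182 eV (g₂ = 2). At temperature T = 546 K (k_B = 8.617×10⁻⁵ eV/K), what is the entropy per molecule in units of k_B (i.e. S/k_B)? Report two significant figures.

1.3

k_BT = 8.617×10⁻⁵ × 546 K = 0.04705 eV.
Eᵢ/kT = 0.3889, 3.826, 3.868.
Z = Σ gᵢe^(−Eᵢ/kT) = 3·e^(−0.3889) + 2·e^(−3.826) + 2·e^(−3.868) = 2.033 + 0.04359 + 0.04180 = 2.118.
⟨E⟩ = Σ EᵢPᵢ = 0.02486 eV.
S/k_B = ln Z + ⟨E⟩/kT = ln(2.118) + 0.02486/0.04705 = 0.7505 + 0.5284 = 1.3.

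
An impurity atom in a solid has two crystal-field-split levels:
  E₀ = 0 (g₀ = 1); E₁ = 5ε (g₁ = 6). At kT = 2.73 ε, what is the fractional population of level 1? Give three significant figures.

0.490

Eᵢ/kT = 0, 1.8315.
Z = Σ gᵢe^(−Eᵢ/kT) = 1·e^(−0) + 6·e^(−1.8315) = 1.0000 + 0.96104 = 1.9610.
P₁ = g₁ e^(−E₁/kT) / Z = 0.96104/1.9610 = 0.490.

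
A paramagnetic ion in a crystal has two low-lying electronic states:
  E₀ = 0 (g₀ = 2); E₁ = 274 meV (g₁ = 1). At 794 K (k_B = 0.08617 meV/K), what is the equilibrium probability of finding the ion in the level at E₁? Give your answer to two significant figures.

0.0090

k_BT = 0.08617 × 794 K = 68.42 meV.
Eᵢ/kT = 0, 4.005.
Z = Σ gᵢe^(−Eᵢ/kT) = 2·e^(−0) + 1·e^(−4.005) = 2.000 + 0.01822 = 2.018.
P₁ = g₁ e^(−E₁/kT) / Z = 0.01822/2.018 = 0.0090.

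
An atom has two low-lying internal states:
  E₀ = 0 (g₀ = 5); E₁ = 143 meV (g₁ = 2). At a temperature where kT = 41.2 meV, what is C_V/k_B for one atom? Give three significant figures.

0.146

Eᵢ/kT = 0, 3.4709.
Z = Σ gᵢe^(−Eᵢ/kT) = 5·e^(−0) + 2·e^(−3.4709) = 5.0000 + 0.062178 = 5.0622.
⟨E⟩ = 1.7564 meV, ⟨E²⟩ = 251.17 meV².
C_V/k_B = (⟨E²⟩ − ⟨E⟩²)/(kT)² = (251.17 − 3.0849)/1697.4 = 0.146.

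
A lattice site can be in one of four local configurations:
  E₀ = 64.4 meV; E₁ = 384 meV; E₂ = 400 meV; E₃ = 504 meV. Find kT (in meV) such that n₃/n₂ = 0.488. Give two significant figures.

140 meV

n₃/n₂ = exp[−(E₃−E₂)/kT] = 0.488.
⇒ (E₃−E₂)/kT = ln(1/0.488) = ln(2.049) = 0.7174.
kT = 104 meV / 0.7174 = 140 meV.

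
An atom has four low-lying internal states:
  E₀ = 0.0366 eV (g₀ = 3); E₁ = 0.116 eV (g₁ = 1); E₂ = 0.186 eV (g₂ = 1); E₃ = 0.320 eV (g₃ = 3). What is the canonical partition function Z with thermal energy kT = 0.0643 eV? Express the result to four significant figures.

Z = 1.939

Eᵢ/kT = 0.569207, 1.80404, 2.89269, 4.97667.
Z = Σ gᵢe^(−Eᵢ/kT) = 3·e^(−0.569207) + 1·e^(−1.80404) + 1·e^(−2.89269) + 3·e^(−4.97667) = 1.69792 + 0.164632 + 0.0554269 + 0.0206910 = 1.93867.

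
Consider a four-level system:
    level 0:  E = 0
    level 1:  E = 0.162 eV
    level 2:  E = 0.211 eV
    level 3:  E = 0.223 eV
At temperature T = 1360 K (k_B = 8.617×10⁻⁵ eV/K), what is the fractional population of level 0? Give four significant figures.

k_BT = 8.617×10⁻⁵ × 1360 K = 0.117191 eV.
Eᵢ/kT = 0, 1.38236, 1.80048, 1.90288.
Z = Σ e^(−Eᵢ/kT) = e^(−0) + e^(−1.38236) + e^(−1.80048) + e^(−1.90288) = 1.00000 + 0.250986 + 0.165220 + 0.149138 = 1.56534.
P₀ = e^(−E₀/kT) / Z = 1.00000/1.56534 = 0.6388.

0.6388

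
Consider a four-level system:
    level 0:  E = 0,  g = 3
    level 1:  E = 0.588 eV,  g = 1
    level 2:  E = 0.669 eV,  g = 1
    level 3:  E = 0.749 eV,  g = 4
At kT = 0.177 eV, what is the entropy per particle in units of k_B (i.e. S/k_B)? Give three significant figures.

1.28

Eᵢ/kT = 0, 3.3220, 3.7797, 4.2316.
Z = Σ gᵢe^(−Eᵢ/kT) = 3·e^(−0) + 1·e^(−3.3220) + 1·e^(−3.7797) + 4·e^(−4.2316) = 3.0000 + 0.036081 + 0.022830 + 0.058117 = 3.1170.
⟨E⟩ = Σ EᵢPᵢ = 0.025672 eV.
S/k_B = ln Z + ⟨E⟩/kT = ln(3.1170) + 0.025672/0.177 = 1.1369 + 0.14504 = 1.28.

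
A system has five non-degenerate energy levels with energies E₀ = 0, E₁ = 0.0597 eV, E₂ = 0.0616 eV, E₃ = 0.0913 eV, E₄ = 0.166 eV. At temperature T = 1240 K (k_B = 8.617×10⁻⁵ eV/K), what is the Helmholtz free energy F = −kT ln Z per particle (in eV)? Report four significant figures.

-0.1089 eV

k_BT = 8.617×10⁻⁵ × 1240 K = 0.106851 eV.
Eᵢ/kT = 0, 0.558722, 0.576504, 0.854461, 1.55357.
Z = Σ e^(−Eᵢ/kT) = e^(−0) + e^(−0.558722) + e^(−0.576504) + e^(−0.854461) + e^(−1.55357) = 1.00000 + 0.571940 + 0.561859 + 0.425512 + 0.211492 = 2.77080.
F = −kT ln Z = −0.106851 × ln(2.77080) = −0.106851 × 1.01914 = -0.1089 eV.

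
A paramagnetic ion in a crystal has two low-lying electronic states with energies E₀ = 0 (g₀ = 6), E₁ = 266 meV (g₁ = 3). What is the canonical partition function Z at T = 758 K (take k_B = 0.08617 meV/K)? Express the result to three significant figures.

Z = 6.05

k_BT = 0.08617 × 758 K = 65.317 meV.
Eᵢ/kT = 0, 4.0724.
Z = Σ gᵢe^(−Eᵢ/kT) = 6·e^(−0) + 3·e^(−4.0724) = 6.0000 + 0.051109 = 6.0511.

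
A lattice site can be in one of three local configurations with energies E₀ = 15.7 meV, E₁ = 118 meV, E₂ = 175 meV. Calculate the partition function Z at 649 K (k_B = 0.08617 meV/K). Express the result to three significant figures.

Z = 0.920

k_BT = 0.08617 × 649 K = 55.924 meV.
Eᵢ/kT = 0.28074, 2.1100, 3.1292.
Z = Σ e^(−Eᵢ/kT) = e^(−0.28074) + e^(−2.1100) + e^(−3.1292) = 0.75522 + 0.12124 + 0.043753 = 0.92021.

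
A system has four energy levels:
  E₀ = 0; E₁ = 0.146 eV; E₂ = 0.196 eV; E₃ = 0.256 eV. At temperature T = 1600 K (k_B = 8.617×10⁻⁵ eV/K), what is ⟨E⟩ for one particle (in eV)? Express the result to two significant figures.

0.079 eV

k_BT = 8.617×10⁻⁵ × 1600 K = 0.1379 eV.
Eᵢ/kT = 0, 1.059, 1.421, 1.856.
Z = Σ e^(−Eᵢ/kT) = e^(−0) + e^(−1.059) + e^(−1.421) + e^(−1.856) = 1.000 + 0.3468 + 0.2415 + 0.1563 = 1.745.
⟨E⟩ = Σ Eᵢ e^(−Eᵢ/kT) / Z = (0·1.000 + 0.146·0.3468 + 0.196·0.2415 + 0.256·0.1563) / 1.745 = 0.079 eV.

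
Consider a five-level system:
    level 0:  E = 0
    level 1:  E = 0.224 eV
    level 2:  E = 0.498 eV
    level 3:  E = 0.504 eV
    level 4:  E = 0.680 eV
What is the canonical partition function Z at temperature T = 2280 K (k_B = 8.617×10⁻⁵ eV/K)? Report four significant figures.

Z = 1.507

k_BT = 8.617×10⁻⁵ × 2280 K = 0.196468 eV.
Eᵢ/kT = 0, 1.14013, 2.53476, 2.56530, 3.46112.
Z = Σ e^(−Eᵢ/kT) = e^(−0) + e^(−1.14013) + e^(−2.53476) + e^(−2.56530) + e^(−3.46112) = 1.00000 + 0.319777 + 0.0792807 + 0.0768961 + 0.0313946 = 1.50735.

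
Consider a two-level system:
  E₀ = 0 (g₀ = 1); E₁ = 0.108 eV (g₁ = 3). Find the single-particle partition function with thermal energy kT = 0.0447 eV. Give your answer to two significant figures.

Eᵢ/kT = 0, 2.416.
Z = Σ gᵢe^(−Eᵢ/kT) = 1·e^(−0) + 3·e^(−2.416) = 1.000 + 0.2678 = 1.268.

Z = 1.3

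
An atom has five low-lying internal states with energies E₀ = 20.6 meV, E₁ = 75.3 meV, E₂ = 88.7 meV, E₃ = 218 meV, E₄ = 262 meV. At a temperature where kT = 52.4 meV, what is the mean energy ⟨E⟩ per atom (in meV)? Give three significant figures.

47.6 meV

Eᵢ/kT = 0.39313, 1.4370, 1.6927, 4.1603, 5.0000.
Z = Σ e^(−Eᵢ/kT) = e^(−0.39313) + e^(−1.4370) + e^(−1.6927) + e^(−4.1603) + e^(−5.0000) = 0.67494 + 0.23764 + 0.18402 + 0.015603 + 0.0067379 = 1.1189.
⟨E⟩ = Σ Eᵢ e^(−Eᵢ/kT) / Z = (20.6·0.67494 + 75.3·0.23764 + 88.7·0.18402 + 218·0.015603 + 262·0.0067379) / 1.1189 = 47.6 meV.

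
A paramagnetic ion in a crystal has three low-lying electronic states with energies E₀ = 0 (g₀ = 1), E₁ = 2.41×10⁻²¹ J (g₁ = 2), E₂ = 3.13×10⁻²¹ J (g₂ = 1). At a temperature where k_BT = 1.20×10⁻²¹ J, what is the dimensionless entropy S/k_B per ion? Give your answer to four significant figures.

Eᵢ/kT = 0, 2.00833, 2.60833.
Z = Σ gᵢe^(−Eᵢ/kT) = 1·e^(−0) + 2·e^(−2.00833) + 1·e^(−2.60833) = 1.00000 + 0.268425 + 0.0736574 = 1.34208.
⟨E⟩ = Σ EᵢPᵢ = 0.653800 ×10⁻²¹ J.
S/k_B = ln Z + ⟨E⟩/kT = ln(1.34208) + 0.653800/1.20 = 0.294221 + 0.544833 = 0.8391.

0.8391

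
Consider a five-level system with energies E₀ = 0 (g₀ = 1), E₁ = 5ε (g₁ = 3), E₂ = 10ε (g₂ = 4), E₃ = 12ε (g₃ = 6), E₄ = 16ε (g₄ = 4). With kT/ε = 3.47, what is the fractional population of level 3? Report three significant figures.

Eᵢ/kT = 0, 1.4409, 2.8818, 3.4582, 4.6110.
Z = Σ gᵢe^(−Eᵢ/kT) = 1·e^(−0) + 3·e^(−1.4409) + 4·e^(−2.8818) + 6·e^(−3.4582) + 4·e^(−4.6110) = 1.0000 + 0.71014 + 0.22414 + 0.18892 + 0.039767 = 2.1630.
P₃ = g₃ e^(−E₃/kT) / Z = 0.18892/2.1630 = 0.0873.

0.0873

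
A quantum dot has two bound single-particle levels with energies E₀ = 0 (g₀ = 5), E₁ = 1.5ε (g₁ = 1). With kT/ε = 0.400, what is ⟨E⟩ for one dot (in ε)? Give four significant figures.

Eᵢ/kT = 0, 3.75000.
Z = Σ gᵢe^(−Eᵢ/kT) = 5·e^(−0) + 1·e^(−3.75000) = 5.00000 + 0.0235177 = 5.02352.
⟨E⟩ = Σ Eᵢ gᵢe^(−Eᵢ/kT) / Z = (0·5.00000 + 1.5·0.0235177) / 5.02352 = 0.007022 ε.

0.007022 ε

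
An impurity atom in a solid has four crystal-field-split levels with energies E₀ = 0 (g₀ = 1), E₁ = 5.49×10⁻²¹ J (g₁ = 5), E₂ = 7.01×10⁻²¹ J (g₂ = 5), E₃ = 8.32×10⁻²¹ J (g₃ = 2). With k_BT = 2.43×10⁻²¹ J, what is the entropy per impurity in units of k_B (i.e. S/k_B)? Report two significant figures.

Eᵢ/kT = 0, 2.259, 2.885, 3.424.
Z = Σ gᵢe^(−Eᵢ/kT) = 1·e^(−0) + 5·e^(−2.259) + 5·e^(−2.885) + 2·e^(−3.424) = 1.000 + 0.5223 + 0.2793 + 0.06516 = 1.867.
⟨E⟩ = Σ EᵢPᵢ = 2.875 ×10⁻²¹ J.
S/k_B = ln Z + ⟨E⟩/kT = ln(1.867) + 2.875/2.43 = 0.6243 + 1.183 = 1.8.

1.8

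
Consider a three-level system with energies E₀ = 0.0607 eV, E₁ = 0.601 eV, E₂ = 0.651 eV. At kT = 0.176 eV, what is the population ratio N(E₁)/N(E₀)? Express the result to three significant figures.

n₁/n₀ = exp[−(E₁−E₀)/kT] = exp(−(0.5403 eV)/(0.176 eV)) = exp(-3.0699) = 0.0464.

0.0464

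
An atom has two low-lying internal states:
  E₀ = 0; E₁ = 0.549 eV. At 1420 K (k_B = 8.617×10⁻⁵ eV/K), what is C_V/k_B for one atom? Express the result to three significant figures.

0.222

k_BT = 8.617×10⁻⁵ × 1420 K = 0.12236 eV.
Eᵢ/kT = 0, 4.4868.
Z = Σ e^(−Eᵢ/kT) = e^(−0) + e^(−4.4868) = 1.0000 + 0.011257 = 1.0113.
⟨E⟩ = 0.0061110 eV, ⟨E²⟩ = 0.0033550 eV².
C_V/k_B = (⟨E²⟩ − ⟨E⟩²)/(kT)² = (0.0033550 − 0.000037344)/0.014972 = 0.222.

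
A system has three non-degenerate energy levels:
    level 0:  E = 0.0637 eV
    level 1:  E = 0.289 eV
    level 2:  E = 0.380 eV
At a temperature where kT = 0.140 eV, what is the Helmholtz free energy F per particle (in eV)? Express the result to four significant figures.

Eᵢ/kT = 0.455000, 2.06429, 2.71429.
Z = Σ e^(−Eᵢ/kT) = e^(−0.455000) + e^(−2.06429) + e^(−2.71429) = 0.634448 + 0.126908 + 0.0662520 = 0.827608.
F = −kT ln Z = −0.140 × ln(0.827608) = −0.140 × -0.189216 = 0.02649 eV.

0.02649 eV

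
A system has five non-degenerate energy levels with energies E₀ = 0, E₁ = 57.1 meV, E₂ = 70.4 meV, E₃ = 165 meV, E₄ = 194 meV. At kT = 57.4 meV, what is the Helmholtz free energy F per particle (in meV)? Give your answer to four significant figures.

Eᵢ/kT = 0, 0.994774, 1.22648, 2.87456, 3.37979.
Z = Σ e^(−Eᵢ/kT) = e^(−0) + e^(−0.994774) + e^(−1.22648) + e^(−2.87456) + e^(−3.37979) = 1.00000 + 0.369807 + 0.293323 + 0.0564410 + 0.0340546 = 1.75363.
F = −kT ln Z = −57.4 × ln(1.75363) = −57.4 × 0.561688 = -32.24 meV.

-32.24 meV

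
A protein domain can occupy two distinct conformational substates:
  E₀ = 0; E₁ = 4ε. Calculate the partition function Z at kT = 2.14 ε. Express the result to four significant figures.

Z = 1.154

Eᵢ/kT = 0, 1.86916.
Z = Σ e^(−Eᵢ/kT) = e^(−0) + e^(−1.86916) = 1.00000 + 0.154253 = 1.15425.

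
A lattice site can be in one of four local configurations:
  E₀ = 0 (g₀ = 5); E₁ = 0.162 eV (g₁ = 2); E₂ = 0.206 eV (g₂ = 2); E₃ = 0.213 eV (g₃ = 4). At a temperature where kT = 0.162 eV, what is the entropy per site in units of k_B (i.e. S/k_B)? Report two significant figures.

Eᵢ/kT = 0, 1.000, 1.272, 1.315.
Z = Σ gᵢe^(−Eᵢ/kT) = 5·e^(−0) + 2·e^(−1.000) + 2·e^(−1.272) + 4·e^(−1.315) = 5.000 + 0.7358 + 0.5605 + 1.074 = 7.370.
⟨E⟩ = Σ EᵢPᵢ = 0.06288 eV.
S/k_B = ln Z + ⟨E⟩/kT = ln(7.370) + 0.06288/0.162 = 1.997 + 0.3881 = 2.4.

2.4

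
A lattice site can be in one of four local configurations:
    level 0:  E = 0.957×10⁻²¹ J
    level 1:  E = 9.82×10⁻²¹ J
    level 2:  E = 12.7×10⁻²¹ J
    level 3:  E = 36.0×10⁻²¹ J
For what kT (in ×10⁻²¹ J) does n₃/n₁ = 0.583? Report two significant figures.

n₃/n₁ = exp[−(E₃−E₁)/kT] = 0.583.
⇒ (E₃−E₁)/kT = ln(1/0.583) = ln(1.715) = 0.5394.
kT = 26.18 ×10⁻²¹ J / 0.5394 = 49 ×10⁻²¹ J.

49 ×10⁻²¹ J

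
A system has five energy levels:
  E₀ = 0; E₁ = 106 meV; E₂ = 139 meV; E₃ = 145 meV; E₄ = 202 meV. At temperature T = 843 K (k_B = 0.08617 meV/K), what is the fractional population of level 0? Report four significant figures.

0.6338

k_BT = 0.08617 × 843 K = 72.6413 meV.
Eᵢ/kT = 0, 1.45922, 1.91351, 1.99611, 2.78079.
Z = Σ e^(−Eᵢ/kT) = e^(−0) + e^(−1.45922) + e^(−1.91351) + e^(−1.99611) + e^(−2.78079) = 1.00000 + 0.232417 + 0.147562 + 0.135863 + 0.0619895 = 1.57783.
P₀ = e^(−E₀/kT) / Z = 1.00000/1.57783 = 0.6338.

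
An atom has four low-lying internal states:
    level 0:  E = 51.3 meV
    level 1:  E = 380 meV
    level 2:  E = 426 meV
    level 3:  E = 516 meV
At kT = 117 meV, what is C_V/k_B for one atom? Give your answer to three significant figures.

0.951

Eᵢ/kT = 0.43846, 3.2479, 3.6410, 4.4103.
Z = Σ e^(−Eᵢ/kT) = e^(−0.43846) + e^(−3.2479) + e^(−3.6410) + e^(−4.4103) = 0.64503 + 0.038856 + 0.026226 + 0.012152 = 0.72226.
⟨E⟩ = 90.408 meV, ⟨E²⟩ = 21188 meV².
C_V/k_B = (⟨E²⟩ − ⟨E⟩²)/(kT)² = (21188 − 8173.6)/13689 = 0.951.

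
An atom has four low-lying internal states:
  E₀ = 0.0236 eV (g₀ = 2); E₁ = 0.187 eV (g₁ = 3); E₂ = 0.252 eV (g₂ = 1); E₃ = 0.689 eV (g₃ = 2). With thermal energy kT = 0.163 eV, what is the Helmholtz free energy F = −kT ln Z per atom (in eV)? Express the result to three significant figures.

Eᵢ/kT = 0.14479, 1.1472, 1.5460, 4.2270.
Z = Σ gᵢe^(−Eᵢ/kT) = 2·e^(−0.14479) + 3·e^(−1.1472) + 1·e^(−1.5460) + 2·e^(−4.2270) = 1.7304 + 0.95257 + 0.21310 + 0.029192 = 2.9253.
F = −kT ln Z = −0.163 × ln(2.9253) = −0.163 × 1.0734 = -0.175 eV.

-0.175 eV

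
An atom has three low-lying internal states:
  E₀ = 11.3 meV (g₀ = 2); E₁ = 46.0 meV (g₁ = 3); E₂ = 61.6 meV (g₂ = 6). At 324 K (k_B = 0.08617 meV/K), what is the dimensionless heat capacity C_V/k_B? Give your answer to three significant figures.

0.630

k_BT = 0.08617 × 324 K = 27.919 meV.
Eᵢ/kT = 0.40474, 1.6476, 2.2064.
Z = Σ gᵢe^(−Eᵢ/kT) = 2·e^(−0.40474) + 3·e^(−1.6476) + 6·e^(−2.2064) = 1.3343 + 0.57753 + 0.66058 = 2.5724.
⟨E⟩ = 32.007 meV, ⟨E²⟩ = 1515.7 meV².
C_V/k_B = (⟨E²⟩ − ⟨E⟩²)/(kT)² = (1515.7 − 1024.4)/779.47 = 0.630.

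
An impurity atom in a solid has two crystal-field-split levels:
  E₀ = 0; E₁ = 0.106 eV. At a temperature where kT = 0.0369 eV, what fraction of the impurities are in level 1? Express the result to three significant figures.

Eᵢ/kT = 0, 2.8726.
Z = Σ e^(−Eᵢ/kT) = e^(−0) + e^(−2.8726) = 1.0000 + 0.056552 = 1.0566.
P₁ = e^(−E₁/kT) / Z = 0.056552/1.0566 = 0.0535.

0.0535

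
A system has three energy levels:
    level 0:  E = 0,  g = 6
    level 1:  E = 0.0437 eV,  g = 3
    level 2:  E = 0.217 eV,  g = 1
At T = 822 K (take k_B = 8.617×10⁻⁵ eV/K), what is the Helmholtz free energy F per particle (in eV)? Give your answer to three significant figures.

-0.144 eV

k_BT = 8.617×10⁻⁵ × 822 K = 0.070832 eV.
Eᵢ/kT = 0, 0.61695, 3.0636.
Z = Σ gᵢe^(−Eᵢ/kT) = 6·e^(−0) + 3·e^(−0.61695) + 1·e^(−3.0636) = 6.0000 + 1.6188 + 0.046719 = 7.6655.
F = −kT ln Z = −0.070832 × ln(7.6655) = −0.070832 × 2.0367 = -0.144 eV.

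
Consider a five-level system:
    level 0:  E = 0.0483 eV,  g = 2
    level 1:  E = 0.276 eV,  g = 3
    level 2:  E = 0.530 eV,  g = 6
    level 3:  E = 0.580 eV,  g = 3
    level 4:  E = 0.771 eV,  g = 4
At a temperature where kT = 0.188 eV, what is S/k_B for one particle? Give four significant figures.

2.142

Eᵢ/kT = 0.256915, 1.46809, 2.81915, 3.08511, 4.10106.
Z = Σ gᵢe^(−Eᵢ/kT) = 2·e^(−0.256915) + 3·e^(−1.46809) + 6·e^(−2.81915) + 3·e^(−3.08511) + 4·e^(−4.10106) = 1.54687 + 0.691095 + 0.357940 + 0.137175 + 0.0662205 = 2.79930.
⟨E⟩ = Σ EᵢPᵢ = 0.209260 eV.
S/k_B = ln Z + ⟨E⟩/kT = ln(2.79930) + 0.209260/0.188 = 1.02937 + 1.11309 = 2.142.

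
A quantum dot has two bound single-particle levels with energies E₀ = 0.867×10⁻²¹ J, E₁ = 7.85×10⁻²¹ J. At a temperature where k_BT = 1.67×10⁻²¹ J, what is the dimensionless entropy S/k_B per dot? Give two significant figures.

0.078

Eᵢ/kT = 0.5192, 4.701.
Z = Σ e^(−Eᵢ/kT) = e^(−0.5192) + e^(−4.701) = 0.5950 + 0.009086 = 0.6041.
⟨E⟩ = Σ EᵢPᵢ = 0.9720 ×10⁻²¹ J.
S/k_B = ln Z + ⟨E⟩/kT = ln(0.6041) + 0.9720/1.67 = -0.5040 + 0.5820 = 0.078.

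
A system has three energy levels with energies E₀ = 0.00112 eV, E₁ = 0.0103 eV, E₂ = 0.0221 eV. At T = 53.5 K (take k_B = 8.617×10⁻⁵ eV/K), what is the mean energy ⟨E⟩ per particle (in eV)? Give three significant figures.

0.00241 eV

k_BT = 8.617×10⁻⁵ × 53.5 K = 0.0046101 eV.
Eᵢ/kT = 0.24294, 2.2342, 4.7938.
Z = Σ e^(−Eᵢ/kT) = e^(−0.24294) + e^(−2.2342) + e^(−4.7938) = 0.78432 + 0.10708 + 0.0082809 = 0.89968.
⟨E⟩ = Σ Eᵢ e^(−Eᵢ/kT) / Z = (0.00112·0.78432 + 0.0103·0.10708 + 0.0221·0.0082809) / 0.89968 = 0.00241 eV.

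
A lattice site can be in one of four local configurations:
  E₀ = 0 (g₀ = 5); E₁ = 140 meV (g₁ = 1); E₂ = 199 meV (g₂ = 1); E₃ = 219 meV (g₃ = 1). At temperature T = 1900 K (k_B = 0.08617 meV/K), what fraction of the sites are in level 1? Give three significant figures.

k_BT = 0.08617 × 1900 K = 163.72 meV.
Eᵢ/kT = 0, 0.85512, 1.2155, 1.3376.
Z = Σ gᵢe^(−Eᵢ/kT) = 5·e^(−0) + 1·e^(−0.85512) + 1·e^(−1.2155) + 1·e^(−1.3376) = 5.0000 + 0.42523 + 0.29656 + 0.26247 = 5.9843.
P₁ = g₁ e^(−E₁/kT) / Z = 0.42523/5.9843 = 0.0711.

0.0711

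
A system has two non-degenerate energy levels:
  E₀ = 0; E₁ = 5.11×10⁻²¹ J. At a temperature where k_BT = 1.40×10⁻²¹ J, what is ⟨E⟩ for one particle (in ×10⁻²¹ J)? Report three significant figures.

Eᵢ/kT = 0, 3.6500.
Z = Σ e^(−Eᵢ/kT) = e^(−0) + e^(−3.6500) = 1.0000 + 0.025991 = 1.0260.
⟨E⟩ = Σ Eᵢ e^(−Eᵢ/kT) / Z = (0·1.0000 + 5.11·0.025991) / 1.0260 = 0.129 ×10⁻²¹ J.

0.129 ×10⁻²¹ J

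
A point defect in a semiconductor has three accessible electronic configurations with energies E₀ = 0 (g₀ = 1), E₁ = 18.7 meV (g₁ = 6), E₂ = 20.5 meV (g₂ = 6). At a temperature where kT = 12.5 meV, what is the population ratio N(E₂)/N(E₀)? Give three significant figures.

1.16

n₂/n₀ = (g₂/g₀) exp[−(E₂−E₀)/kT] = (6/1) × exp(−(20.5 meV)/(12.5 meV)) = (6/1) × exp(-1.6400) = 1.16.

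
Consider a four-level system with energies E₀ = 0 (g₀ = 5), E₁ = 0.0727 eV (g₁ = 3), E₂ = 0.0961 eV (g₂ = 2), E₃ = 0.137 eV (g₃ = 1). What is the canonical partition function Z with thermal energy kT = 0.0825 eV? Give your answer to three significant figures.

Eᵢ/kT = 0, 0.88121, 1.1648, 1.6606.
Z = Σ gᵢe^(−Eᵢ/kT) = 5·e^(−0) + 3·e^(−0.88121) + 2·e^(−1.1648) + 1·e^(−1.6606) = 5.0000 + 1.2428 + 0.62397 + 0.19002 = 7.0568.

Z = 7.06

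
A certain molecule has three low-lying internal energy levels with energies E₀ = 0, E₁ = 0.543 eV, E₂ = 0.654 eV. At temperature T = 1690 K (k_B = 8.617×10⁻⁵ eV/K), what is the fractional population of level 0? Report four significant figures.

0.9660

k_BT = 8.617×10⁻⁵ × 1690 K = 0.145627 eV.
Eᵢ/kT = 0, 3.72870, 4.49093.
Z = Σ e^(−Eᵢ/kT) = e^(−0) + e^(−3.72870) + e^(−4.49093) = 1.00000 + 0.0240240 + 0.0112102 = 1.03523.
P₀ = e^(−E₀/kT) / Z = 1.00000/1.03523 = 0.9660.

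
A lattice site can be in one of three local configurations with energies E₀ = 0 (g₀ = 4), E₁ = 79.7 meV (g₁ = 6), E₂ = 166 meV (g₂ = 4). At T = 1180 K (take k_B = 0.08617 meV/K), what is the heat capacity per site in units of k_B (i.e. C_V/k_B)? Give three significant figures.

k_BT = 0.08617 × 1180 K = 101.68 meV.
Eᵢ/kT = 0, 0.78383, 1.6326.
Z = Σ gᵢe^(−Eᵢ/kT) = 4·e^(−0) + 6·e^(−0.78383) + 4·e^(−1.6326) = 4.0000 + 2.7399 + 0.78168 = 7.5216.
⟨E⟩ = 46.284 meV, ⟨E²⟩ = 5177.6 meV².
C_V/k_B = (⟨E²⟩ − ⟨E⟩²)/(kT)² = (5177.6 − 2142.2)/10339 = 0.294.

0.294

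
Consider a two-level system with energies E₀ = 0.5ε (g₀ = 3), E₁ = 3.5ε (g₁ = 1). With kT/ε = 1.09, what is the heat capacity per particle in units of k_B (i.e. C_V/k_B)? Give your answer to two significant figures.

Eᵢ/kT = 0.4587, 3.211.
Z = Σ gᵢe^(−Eᵢ/kT) = 3·e^(−0.4587) + 1·e^(−3.211) = 1.896 + 0.04032 = 1.936.
⟨E⟩ = 0.5626 ε, ⟨E²⟩ = 0.5000 ε².
C_V/k_B = (⟨E²⟩ − ⟨E⟩²)/(kT)² = (0.5000 − 0.3165)/1.188 = 0.15.

0.15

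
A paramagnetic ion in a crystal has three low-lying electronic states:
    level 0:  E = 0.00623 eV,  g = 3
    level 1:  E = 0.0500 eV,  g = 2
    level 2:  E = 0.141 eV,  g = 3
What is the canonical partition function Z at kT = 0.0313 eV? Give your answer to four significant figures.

Eᵢ/kT = 0.199042, 1.59744, 4.50479.
Z = Σ gᵢe^(−Eᵢ/kT) = 3·e^(−0.199042) + 2·e^(−1.59744) + 3·e^(−4.50479) = 2.45855 + 0.404828 + 0.0331677 = 2.89655.

Z = 2.897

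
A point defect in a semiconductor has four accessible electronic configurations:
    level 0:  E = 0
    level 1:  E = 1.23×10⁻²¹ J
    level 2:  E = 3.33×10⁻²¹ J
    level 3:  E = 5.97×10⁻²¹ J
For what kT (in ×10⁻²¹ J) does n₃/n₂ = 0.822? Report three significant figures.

13.5 ×10⁻²¹ J

n₃/n₂ = exp[−(E₃−E₂)/kT] = 0.822.
⇒ (E₃−E₂)/kT = ln(1/0.822) = ln(1.2165) = 0.19598.
kT = 2.64 ×10⁻²¹ J / 0.19598 = 13.5 ×10⁻²¹ J.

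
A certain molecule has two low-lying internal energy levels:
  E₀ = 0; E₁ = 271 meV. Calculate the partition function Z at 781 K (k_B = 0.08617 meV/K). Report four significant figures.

Z = 1.018

k_BT = 0.08617 × 781 K = 67.2988 meV.
Eᵢ/kT = 0, 4.02682.
Z = Σ e^(−Eᵢ/kT) = e^(−0) + e^(−4.02682) = 1.00000 + 0.0178309 = 1.01783.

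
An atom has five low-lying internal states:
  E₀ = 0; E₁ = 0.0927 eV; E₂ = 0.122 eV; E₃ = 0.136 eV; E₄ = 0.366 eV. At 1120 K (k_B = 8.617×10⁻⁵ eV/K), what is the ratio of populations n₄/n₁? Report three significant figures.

0.0589

k_BT = 8.617×10⁻⁵ × 1120 K = 0.096510 eV.
n₄/n₁ = exp[−(E₄−E₁)/kT] = exp(−(0.2733 eV)/(0.096510 eV)) = exp(-2.8318) = 0.0589.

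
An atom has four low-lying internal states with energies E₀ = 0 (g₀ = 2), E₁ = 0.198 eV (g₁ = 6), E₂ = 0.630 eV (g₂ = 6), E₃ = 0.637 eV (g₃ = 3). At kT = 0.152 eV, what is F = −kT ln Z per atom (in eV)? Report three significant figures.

-0.202 eV

Eᵢ/kT = 0, 1.3026, 4.1447, 4.1908.
Z = Σ gᵢe^(−Eᵢ/kT) = 2·e^(−0) + 6·e^(−1.3026) + 6·e^(−4.1447) + 3·e^(−4.1908) = 2.0000 + 1.6309 + 0.095089 + 0.045403 = 3.7714.
F = −kT ln Z = −0.152 × ln(3.7714) = −0.152 × 1.3274 = -0.202 eV.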